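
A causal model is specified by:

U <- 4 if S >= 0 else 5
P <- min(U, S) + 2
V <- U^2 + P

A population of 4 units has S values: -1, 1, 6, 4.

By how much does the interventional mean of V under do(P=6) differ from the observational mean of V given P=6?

2.25

Every unit gets P=6 under the intervention. V values become 31, 22, 22, 22; E[V|do(P=6)] = 24.25.
Observing P=6 restricts to units where P's equation naturally yields 6: S ∈ {6, 4}. In that subpopulation V = 22, 22, mean 22.
Difference = 24.25 − 22 = 2.25.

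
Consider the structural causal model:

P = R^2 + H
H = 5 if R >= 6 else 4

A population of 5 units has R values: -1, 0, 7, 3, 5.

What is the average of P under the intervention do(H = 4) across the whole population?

Under do(H=4), H's equation is replaced by H=4 for every unit. Per-unit P: 5, 4, 53, 13, 29. Mean = 20.8.

20.8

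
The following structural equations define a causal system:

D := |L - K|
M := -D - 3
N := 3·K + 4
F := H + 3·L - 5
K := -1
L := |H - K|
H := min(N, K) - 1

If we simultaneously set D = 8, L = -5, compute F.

-22

Setting D = 8, L = -5 by intervention discards those variables' equations.
N = 3·K + 4  [with K=-1]  = 1
H = min(N, K) - 1  [with N=1, K=-1]  = -2
F = H + 3·L - 5  [with H=-2, L=-5]  = -22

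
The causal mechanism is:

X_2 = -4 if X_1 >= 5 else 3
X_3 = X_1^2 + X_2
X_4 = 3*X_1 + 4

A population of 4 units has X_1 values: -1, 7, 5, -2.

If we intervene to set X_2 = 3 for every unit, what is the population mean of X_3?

22.75

The intervention sets X_2=3 in all 4 units regardless of X_1. Recomputing X_3 per unit gives 4, 52, 28, 7; average 22.75.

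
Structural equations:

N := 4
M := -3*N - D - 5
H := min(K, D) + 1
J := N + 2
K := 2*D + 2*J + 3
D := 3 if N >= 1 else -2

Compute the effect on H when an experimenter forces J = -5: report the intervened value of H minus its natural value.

-4

Under do(J=-5), the mechanism J := N + 2 is discarded; J is fixed at -5.
D = 3 if N >= 1 else -2  [with N=4]  = 3
K = 2*D + 2*J + 3  [with D=3, J=-5]  = -1
H = min(K, D) + 1  [with K=-1, D=3]  = 0
Without intervention: D = 3 if N >= 1 else -2  [with N=4]  = 3; J = N + 2  [with N=4]  = 6; K = 2*D + 2*J + 3  [with D=3, J=6]  = 21; H = min(K, D) + 1  [with K=21, D=3]  = 4.
Change = 0 − 4 = -4.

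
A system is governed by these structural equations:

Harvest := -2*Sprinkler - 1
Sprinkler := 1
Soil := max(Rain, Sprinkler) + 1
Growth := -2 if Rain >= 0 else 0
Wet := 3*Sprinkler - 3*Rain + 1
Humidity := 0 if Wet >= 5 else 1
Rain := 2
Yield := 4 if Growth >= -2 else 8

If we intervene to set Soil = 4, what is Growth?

-2

do(Soil=4) replaces the equation Soil := max(Rain, Sprinkler) + 1 with the constant Soil = 4.
Growth is not downstream of the intervention, so its value is determined by the original equations.
Growth = -2 if Rain >= 0 else 0  [with Rain=2]  = -2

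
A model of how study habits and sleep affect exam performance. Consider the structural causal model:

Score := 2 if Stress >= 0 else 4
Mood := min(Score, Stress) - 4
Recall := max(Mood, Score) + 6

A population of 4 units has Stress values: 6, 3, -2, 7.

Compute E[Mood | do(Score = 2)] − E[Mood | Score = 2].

-1

The intervention sets Score=2 in all 4 units regardless of Stress. Recomputing Mood per unit gives -2, -2, -6, -2; average -3.
Conditioning on Score=2 selects the 3 unit(s) with Stress ∈ {6, 3, 7}. Their Mood values: -2, -2, -2. Mean = -2.
Difference = -3 − (-2) = -1.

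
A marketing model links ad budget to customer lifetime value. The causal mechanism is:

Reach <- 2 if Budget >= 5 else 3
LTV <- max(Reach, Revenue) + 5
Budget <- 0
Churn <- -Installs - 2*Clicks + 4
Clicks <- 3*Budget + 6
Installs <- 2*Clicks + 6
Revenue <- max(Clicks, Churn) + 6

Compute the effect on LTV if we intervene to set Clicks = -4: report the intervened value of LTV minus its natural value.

8

The intervention breaks the incoming arrows to Clicks: Clicks <- 3*Budget + 6 no longer applies, and Clicks = -4.
Reach = 2 if Budget >= 5 else 3  [with Budget=0]  = 3
Installs = 2*Clicks + 6  [with Clicks=-4]  = -2
Churn = -Installs - 2*Clicks + 4  [with Installs=-2, Clicks=-4]  = 14
Revenue = max(Clicks, Churn) + 6  [with Clicks=-4, Churn=14]  = 20
LTV = max(Reach, Revenue) + 5  [with Reach=3, Revenue=20]  = 25
Without intervention: Reach = 2 if Budget >= 5 else 3  [with Budget=0]  = 3; Clicks = 3*Budget + 6  [with Budget=0]  = 6; Installs = 2*Clicks + 6  [with Clicks=6]  = 18; Churn = -Installs - 2*Clicks + 4  [with Installs=18, Clicks=6]  = -26; Revenue = max(Clicks, Churn) + 6  [with Clicks=6, Churn=-26]  = 12; LTV = max(Reach, Revenue) + 5  [with Reach=3, Revenue=12]  = 17.
Change = 25 − 17 = 8.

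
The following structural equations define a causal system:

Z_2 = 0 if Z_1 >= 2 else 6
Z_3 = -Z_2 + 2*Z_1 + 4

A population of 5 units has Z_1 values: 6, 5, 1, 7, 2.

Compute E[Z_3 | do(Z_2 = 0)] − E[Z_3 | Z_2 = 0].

Under do(Z_2=0), Z_2's equation is replaced by Z_2=0 for every unit. Per-unit Z_3: 16, 14, 6, 18, 8. Mean = 12.4.
E[Z_3|Z_2=0] averages over only the 4 units with Z_2=0 (Z_1 = 6, 5, 7, 2): Z_3 = 16, 14, 18, 8, mean 14.
Difference = 12.4 − 14 = -1.6.

-1.6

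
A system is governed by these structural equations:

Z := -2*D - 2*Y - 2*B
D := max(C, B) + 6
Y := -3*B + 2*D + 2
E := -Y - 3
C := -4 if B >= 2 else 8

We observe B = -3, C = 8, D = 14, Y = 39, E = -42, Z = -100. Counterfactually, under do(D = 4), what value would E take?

do(D=4) replaces the equation D := max(C, B) + 6 with the constant D = 4.
Y = -3*B + 2*D + 2  [with B=-3, D=4]  = 19
E = -Y - 3  [with Y=19]  = -22

-22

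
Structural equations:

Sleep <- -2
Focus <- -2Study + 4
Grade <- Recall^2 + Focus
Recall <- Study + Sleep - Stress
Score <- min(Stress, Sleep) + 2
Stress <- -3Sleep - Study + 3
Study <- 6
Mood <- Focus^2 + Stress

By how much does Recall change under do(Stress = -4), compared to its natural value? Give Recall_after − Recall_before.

7

The intervention breaks the incoming arrows to Stress: Stress <- -3Sleep - Study + 3 no longer applies, and Stress = -4.
Recall = Study + Sleep - Stress  [with Study=6, Sleep=-2, Stress=-4]  = 8
Without intervention: Stress = -3Sleep - Study + 3  [with Sleep=-2, Study=6]  = 3; Recall = Study + Sleep - Stress  [with Study=6, Sleep=-2, Stress=3]  = 1.
Change = 8 − 1 = 7.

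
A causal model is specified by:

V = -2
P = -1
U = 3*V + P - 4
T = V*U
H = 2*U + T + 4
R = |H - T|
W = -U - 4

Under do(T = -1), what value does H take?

-19

Intervening sets T = -1 and removes its equation (T = V*U).
U = 3*V + P - 4  [with V=-2, P=-1]  = -11
H = 2*U + T + 4  [with U=-11, T=-1]  = -19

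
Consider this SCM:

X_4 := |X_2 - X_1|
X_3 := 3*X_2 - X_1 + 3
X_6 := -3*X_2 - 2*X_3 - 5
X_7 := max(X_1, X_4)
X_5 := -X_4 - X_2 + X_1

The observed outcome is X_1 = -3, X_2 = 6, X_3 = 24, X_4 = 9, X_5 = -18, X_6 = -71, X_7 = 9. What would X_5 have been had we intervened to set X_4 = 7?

-16

Intervening sets X_4 = 7 and removes its equation (X_4 := |X_2 - X_1|).
X_5 = -X_4 - X_2 + X_1  [with X_4=7, X_2=6, X_1=-3]  = -16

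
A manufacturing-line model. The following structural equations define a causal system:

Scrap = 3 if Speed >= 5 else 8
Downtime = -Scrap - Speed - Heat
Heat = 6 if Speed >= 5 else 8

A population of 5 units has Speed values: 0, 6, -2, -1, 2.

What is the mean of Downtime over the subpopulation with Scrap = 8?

-15.75

E[Downtime|Scrap=8] averages over only the 4 units with Scrap=8 (Speed = 0, -2, -1, 2): Downtime = -16, -14, -15, -18, mean -15.75.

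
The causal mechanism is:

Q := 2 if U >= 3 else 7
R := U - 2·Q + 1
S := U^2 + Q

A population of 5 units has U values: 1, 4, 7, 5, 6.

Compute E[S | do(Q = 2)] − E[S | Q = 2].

-6.1

Every unit gets Q=2 under the intervention. S values become 3, 18, 51, 27, 38; E[S|do(Q=2)] = 27.4.
Conditioning on Q=2 selects the 4 unit(s) with U ∈ {4, 7, 5, 6}. Their S values: 18, 51, 27, 38. Mean = 33.5.
Difference = 27.4 − 33.5 = -6.1.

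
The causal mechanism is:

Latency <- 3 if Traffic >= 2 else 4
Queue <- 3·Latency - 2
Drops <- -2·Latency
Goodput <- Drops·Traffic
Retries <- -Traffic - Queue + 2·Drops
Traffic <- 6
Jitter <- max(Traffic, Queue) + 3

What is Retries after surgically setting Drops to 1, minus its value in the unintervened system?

14

Intervening sets Drops = 1 and removes its equation (Drops <- -2·Latency).
Latency = 3 if Traffic >= 2 else 4  [with Traffic=6]  = 3
Queue = 3·Latency - 2  [with Latency=3]  = 7
Retries = -Traffic - Queue + 2·Drops  [with Traffic=6, Queue=7, Drops=1]  = -11
Without intervention: Latency = 3 if Traffic >= 2 else 4  [with Traffic=6]  = 3; Queue = 3·Latency - 2  [with Latency=3]  = 7; Drops = -2·Latency  [with Latency=3]  = -6; Retries = -Traffic - Queue + 2·Drops  [with Traffic=6, Queue=7, Drops=-6]  = -25.
Change = -11 − (-25) = 14.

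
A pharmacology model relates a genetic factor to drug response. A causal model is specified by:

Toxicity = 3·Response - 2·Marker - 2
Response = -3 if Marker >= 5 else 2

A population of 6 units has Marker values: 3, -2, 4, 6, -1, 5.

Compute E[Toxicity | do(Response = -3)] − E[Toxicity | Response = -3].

6

Under do(Response=-3), Response's equation is replaced by Response=-3 for every unit. Per-unit Toxicity: -17, -7, -19, -23, -9, -21. Mean = -16.
E[Toxicity|Response=-3] averages over only the 2 units with Response=-3 (Marker = 6, 5): Toxicity = -23, -21, mean -22.
Difference = -16 − (-22) = 6.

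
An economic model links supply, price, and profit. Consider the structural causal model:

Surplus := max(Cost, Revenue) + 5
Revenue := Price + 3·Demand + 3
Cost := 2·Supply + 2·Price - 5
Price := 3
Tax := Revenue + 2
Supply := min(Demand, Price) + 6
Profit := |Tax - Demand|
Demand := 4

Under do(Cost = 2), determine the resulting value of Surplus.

do(Cost=2) replaces the equation Cost := 2·Supply + 2·Price - 5 with the constant Cost = 2.
Revenue = Price + 3·Demand + 3  [with Price=3, Demand=4]  = 18
Surplus = max(Cost, Revenue) + 5  [with Cost=2, Revenue=18]  = 23

23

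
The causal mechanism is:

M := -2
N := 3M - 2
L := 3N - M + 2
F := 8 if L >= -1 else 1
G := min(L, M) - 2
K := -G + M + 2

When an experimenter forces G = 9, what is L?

-20

do(G=9) replaces the equation G := min(L, M) - 2 with the constant G = 9.
L is not downstream of the intervention, so its value is determined by the original equations.
N = 3M - 2  [with M=-2]  = -8
L = 3N - M + 2  [with N=-8, M=-2]  = -20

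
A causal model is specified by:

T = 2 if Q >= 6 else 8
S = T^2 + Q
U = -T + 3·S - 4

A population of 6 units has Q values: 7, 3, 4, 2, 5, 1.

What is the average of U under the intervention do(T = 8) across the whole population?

191

The intervention sets T=8 in all 6 units regardless of Q. Recomputing U per unit gives 201, 189, 192, 186, 195, 183; average 191.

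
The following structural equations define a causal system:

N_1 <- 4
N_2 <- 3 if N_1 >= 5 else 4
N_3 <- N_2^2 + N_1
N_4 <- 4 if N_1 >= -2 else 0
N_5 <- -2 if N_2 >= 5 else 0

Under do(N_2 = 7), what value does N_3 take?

53

The intervention breaks the incoming arrows to N_2: N_2 <- 3 if N_1 >= 5 else 4 no longer applies, and N_2 = 7.
N_3 = N_2^2 + N_1  [with N_2=7, N_1=4]  = 53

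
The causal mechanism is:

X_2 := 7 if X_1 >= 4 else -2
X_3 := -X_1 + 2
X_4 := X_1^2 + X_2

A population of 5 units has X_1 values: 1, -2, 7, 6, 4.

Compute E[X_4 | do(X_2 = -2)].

do(X_2=-2) breaks X_2's dependence on X_1. With X_2=-2 fixed, X_4 across the units is -1, 2, 47, 34, 14, mean 19.2.

19.2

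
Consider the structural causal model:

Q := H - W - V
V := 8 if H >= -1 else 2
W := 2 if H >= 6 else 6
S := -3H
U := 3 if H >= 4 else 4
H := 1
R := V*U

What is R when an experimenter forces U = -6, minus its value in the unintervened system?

-80

Under do(U=-6), the mechanism U := 3 if H >= 4 else 4 is discarded; U is fixed at -6.
V = 8 if H >= -1 else 2  [with H=1]  = 8
R = V*U  [with V=8, U=-6]  = -48
Without intervention: V = 8 if H >= -1 else 2  [with H=1]  = 8; U = 3 if H >= 4 else 4  [with H=1]  = 4; R = V*U  [with V=8, U=4]  = 32.
Change = -48 − 32 = -80.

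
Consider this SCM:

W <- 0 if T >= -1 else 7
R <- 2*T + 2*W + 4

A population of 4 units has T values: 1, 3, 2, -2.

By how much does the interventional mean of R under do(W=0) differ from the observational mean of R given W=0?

The intervention sets W=0 in all 4 units regardless of T. Recomputing R per unit gives 6, 10, 8, 0; average 6.
Observing W=0 restricts to units where W's equation naturally yields 0: T ∈ {1, 3, 2}. In that subpopulation R = 6, 10, 8, mean 8.
Difference = 6 − 8 = -2.

-2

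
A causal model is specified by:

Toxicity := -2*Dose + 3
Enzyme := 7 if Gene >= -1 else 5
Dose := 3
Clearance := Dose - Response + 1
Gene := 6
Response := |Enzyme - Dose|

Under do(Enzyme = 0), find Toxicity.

do(Enzyme=0) replaces the equation Enzyme := 7 if Gene >= -1 else 5 with the constant Enzyme = 0.
Toxicity is not downstream of the intervention, so its value is determined by the original equations.
Toxicity = -2*Dose + 3  [with Dose=3]  = -3

-3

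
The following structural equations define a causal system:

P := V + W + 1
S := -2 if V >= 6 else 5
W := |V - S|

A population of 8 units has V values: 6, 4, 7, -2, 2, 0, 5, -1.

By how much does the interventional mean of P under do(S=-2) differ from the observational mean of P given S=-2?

do(S=-2) breaks S's dependence on V. With S=-2 fixed, P across the units is 15, 11, 17, -1, 7, 3, 13, 1, mean 8.25.
E[P|S=-2] averages over only the 2 units with S=-2 (V = 6, 7): P = 15, 17, mean 16.
Difference = 8.25 − 16 = -7.75.

-7.75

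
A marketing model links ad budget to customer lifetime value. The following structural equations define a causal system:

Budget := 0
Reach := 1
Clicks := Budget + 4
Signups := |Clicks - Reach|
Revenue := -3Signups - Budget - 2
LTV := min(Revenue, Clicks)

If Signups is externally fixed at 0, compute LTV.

Under do(Signups=0), the mechanism Signups := |Clicks - Reach| is discarded; Signups is fixed at 0.
Clicks = Budget + 4  [with Budget=0]  = 4
Revenue = -3Signups - Budget - 2  [with Signups=0, Budget=0]  = -2
LTV = min(Revenue, Clicks)  [with Revenue=-2, Clicks=4]  = -2

-2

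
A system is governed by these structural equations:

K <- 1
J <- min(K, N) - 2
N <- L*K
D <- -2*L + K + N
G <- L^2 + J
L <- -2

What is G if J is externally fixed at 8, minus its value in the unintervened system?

The intervention breaks the incoming arrows to J: J <- min(K, N) - 2 no longer applies, and J = 8.
G = L^2 + J  [with L=-2, J=8]  = 12
Without intervention: N = L*K  [with L=-2, K=1]  = -2; J = min(K, N) - 2  [with K=1, N=-2]  = -4; G = L^2 + J  [with L=-2, J=-4]  = 0.
Change = 12 − 0 = 12.

12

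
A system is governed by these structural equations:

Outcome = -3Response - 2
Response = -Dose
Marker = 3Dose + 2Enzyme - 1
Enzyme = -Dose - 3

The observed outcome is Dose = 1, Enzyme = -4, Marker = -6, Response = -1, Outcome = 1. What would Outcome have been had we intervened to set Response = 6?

-20

Intervening sets Response = 6 and removes its equation (Response = -Dose).
Outcome = -3Response - 2  [with Response=6]  = -20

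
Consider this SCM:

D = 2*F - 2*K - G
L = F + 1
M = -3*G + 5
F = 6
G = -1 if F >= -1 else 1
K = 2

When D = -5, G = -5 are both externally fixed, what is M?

The joint intervention fixes D = -5, G = -5, removing each variable's own equation.
M = -3*G + 5  [with G=-5]  = 20

20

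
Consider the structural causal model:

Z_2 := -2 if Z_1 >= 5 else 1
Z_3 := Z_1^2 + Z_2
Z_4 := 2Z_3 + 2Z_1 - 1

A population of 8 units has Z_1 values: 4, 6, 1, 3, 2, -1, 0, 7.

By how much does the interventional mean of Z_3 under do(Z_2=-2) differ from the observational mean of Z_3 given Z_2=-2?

do(Z_2=-2) breaks Z_2's dependence on Z_1. With Z_2=-2 fixed, Z_3 across the units is 14, 34, -1, 7, 2, -1, -2, 47, mean 12.5.
Conditioning on Z_2=-2 selects the 2 unit(s) with Z_1 ∈ {6, 7}. Their Z_3 values: 34, 47. Mean = 40.5.
Difference = 12.5 − 40.5 = -28.

-28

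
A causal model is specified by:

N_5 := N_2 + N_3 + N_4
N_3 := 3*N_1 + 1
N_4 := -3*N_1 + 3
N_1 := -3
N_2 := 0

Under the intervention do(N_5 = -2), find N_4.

12

The intervention breaks the incoming arrows to N_5: N_5 := N_2 + N_3 + N_4 no longer applies, and N_5 = -2.
Since N_4 is not a descendant of the intervened variable, it is unaffected.
N_4 = -3*N_1 + 3  [with N_1=-3]  = 12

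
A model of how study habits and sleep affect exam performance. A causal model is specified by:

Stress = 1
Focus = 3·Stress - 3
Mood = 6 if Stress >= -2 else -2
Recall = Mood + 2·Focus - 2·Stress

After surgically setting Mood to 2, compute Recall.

The intervention breaks the incoming arrows to Mood: Mood = 6 if Stress >= -2 else -2 no longer applies, and Mood = 2.
Focus = 3·Stress - 3  [with Stress=1]  = 0
Recall = Mood + 2·Focus - 2·Stress  [with Mood=2, Focus=0, Stress=1]  = 0

0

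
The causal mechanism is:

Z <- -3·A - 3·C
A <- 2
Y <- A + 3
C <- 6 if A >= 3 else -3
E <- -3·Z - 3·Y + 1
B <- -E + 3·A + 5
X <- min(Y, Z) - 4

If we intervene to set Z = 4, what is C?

-3

Under do(Z=4), the mechanism Z <- -3·A - 3·C is discarded; Z is fixed at 4.
Since C is not a descendant of the intervened variable, it is unaffected.
C = 6 if A >= 3 else -3  [with A=2]  = -3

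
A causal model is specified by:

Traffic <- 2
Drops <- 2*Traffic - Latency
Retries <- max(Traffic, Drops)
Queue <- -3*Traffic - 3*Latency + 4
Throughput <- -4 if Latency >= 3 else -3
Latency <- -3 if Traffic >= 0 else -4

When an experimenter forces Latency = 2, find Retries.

2

do(Latency=2) replaces the equation Latency <- -3 if Traffic >= 0 else -4 with the constant Latency = 2.
Drops = 2*Traffic - Latency  [with Traffic=2, Latency=2]  = 2
Retries = max(Traffic, Drops)  [with Traffic=2, Drops=2]  = 2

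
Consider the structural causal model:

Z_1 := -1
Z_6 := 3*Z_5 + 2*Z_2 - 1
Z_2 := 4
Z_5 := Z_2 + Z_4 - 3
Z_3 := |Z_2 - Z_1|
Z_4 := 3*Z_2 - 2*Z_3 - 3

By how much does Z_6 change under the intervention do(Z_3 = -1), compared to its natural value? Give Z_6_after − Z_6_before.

36

The intervention breaks the incoming arrows to Z_3: Z_3 := |Z_2 - Z_1| no longer applies, and Z_3 = -1.
Z_4 = 3*Z_2 - 2*Z_3 - 3  [with Z_2=4, Z_3=-1]  = 11
Z_5 = Z_2 + Z_4 - 3  [with Z_2=4, Z_4=11]  = 12
Z_6 = 3*Z_5 + 2*Z_2 - 1  [with Z_5=12, Z_2=4]  = 43
Without intervention: Z_3 = |Z_2 - Z_1|  [with Z_2=4, Z_1=-1]  = 5; Z_4 = 3*Z_2 - 2*Z_3 - 3  [with Z_2=4, Z_3=5]  = -1; Z_5 = Z_2 + Z_4 - 3  [with Z_2=4, Z_4=-1]  = 0; Z_6 = 3*Z_5 + 2*Z_2 - 1  [with Z_5=0, Z_2=4]  = 7.
Change = 43 − 7 = 36.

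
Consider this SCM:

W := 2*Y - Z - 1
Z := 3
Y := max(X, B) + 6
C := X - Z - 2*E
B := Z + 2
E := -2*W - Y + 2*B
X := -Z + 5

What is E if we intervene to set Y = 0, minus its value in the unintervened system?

Under do(Y=0), the mechanism Y := max(X, B) + 6 is discarded; Y is fixed at 0.
B = Z + 2  [with Z=3]  = 5
W = 2*Y - Z - 1  [with Y=0, Z=3]  = -4
E = -2*W - Y + 2*B  [with W=-4, Y=0, B=5]  = 18
Without intervention: B = Z + 2  [with Z=3]  = 5; X = -Z + 5  [with Z=3]  = 2; Y = max(X, B) + 6  [with X=2, B=5]  = 11; W = 2*Y - Z - 1  [with Y=11, Z=3]  = 18; E = -2*W - Y + 2*B  [with W=18, Y=11, B=5]  = -37.
Change = 18 − (-37) = 55.

55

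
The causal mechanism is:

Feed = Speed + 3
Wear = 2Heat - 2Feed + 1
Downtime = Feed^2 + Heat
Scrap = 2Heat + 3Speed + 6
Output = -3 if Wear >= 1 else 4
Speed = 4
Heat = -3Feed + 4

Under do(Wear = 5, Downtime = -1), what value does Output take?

-3

The joint intervention fixes Wear = 5, Downtime = -1, removing each variable's own equation.
Output = -3 if Wear >= 1 else 4  [with Wear=5]  = -3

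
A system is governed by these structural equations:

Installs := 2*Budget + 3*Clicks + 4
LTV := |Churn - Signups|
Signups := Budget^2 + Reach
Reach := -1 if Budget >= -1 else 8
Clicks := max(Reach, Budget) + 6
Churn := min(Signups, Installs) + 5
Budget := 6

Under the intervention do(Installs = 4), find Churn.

Under do(Installs=4), the mechanism Installs := 2*Budget + 3*Clicks + 4 is discarded; Installs is fixed at 4.
Reach = -1 if Budget >= -1 else 8  [with Budget=6]  = -1
Signups = Budget^2 + Reach  [with Budget=6, Reach=-1]  = 35
Churn = min(Signups, Installs) + 5  [with Signups=35, Installs=4]  = 9

9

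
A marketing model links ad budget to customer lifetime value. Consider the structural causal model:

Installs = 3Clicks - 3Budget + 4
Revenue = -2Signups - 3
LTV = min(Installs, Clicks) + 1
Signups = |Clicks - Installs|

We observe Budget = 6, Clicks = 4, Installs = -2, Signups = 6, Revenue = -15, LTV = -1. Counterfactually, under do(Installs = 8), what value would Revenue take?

do(Installs=8) replaces the equation Installs = 3Clicks - 3Budget + 4 with the constant Installs = 8.
Signups = |Clicks - Installs|  [with Clicks=4, Installs=8]  = 4
Revenue = -2Signups - 3  [with Signups=4]  = -11

-11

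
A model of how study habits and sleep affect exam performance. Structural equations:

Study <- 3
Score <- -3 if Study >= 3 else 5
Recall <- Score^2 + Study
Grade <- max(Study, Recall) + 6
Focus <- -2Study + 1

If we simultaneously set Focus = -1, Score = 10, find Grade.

109

Under do(Focus = -1, Score = 10), each intervened variable's structural equation is replaced by its fixed value.
Recall = Score^2 + Study  [with Score=10, Study=3]  = 103
Grade = max(Study, Recall) + 6  [with Study=3, Recall=103]  = 109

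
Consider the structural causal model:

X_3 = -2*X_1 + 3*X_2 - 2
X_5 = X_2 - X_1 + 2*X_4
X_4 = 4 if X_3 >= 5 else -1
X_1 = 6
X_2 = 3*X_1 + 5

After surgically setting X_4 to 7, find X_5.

Intervening sets X_4 = 7 and removes its equation (X_4 = 4 if X_3 >= 5 else -1).
X_2 = 3*X_1 + 5  [with X_1=6]  = 23
X_5 = X_2 - X_1 + 2*X_4  [with X_2=23, X_1=6, X_4=7]  = 31

31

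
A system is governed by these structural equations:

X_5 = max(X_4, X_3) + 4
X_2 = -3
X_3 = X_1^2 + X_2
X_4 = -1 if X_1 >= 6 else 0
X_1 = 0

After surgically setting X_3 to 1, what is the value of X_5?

do(X_3=1) replaces the equation X_3 = X_1^2 + X_2 with the constant X_3 = 1.
X_4 = -1 if X_1 >= 6 else 0  [with X_1=0]  = 0
X_5 = max(X_4, X_3) + 4  [with X_4=0, X_3=1]  = 5

5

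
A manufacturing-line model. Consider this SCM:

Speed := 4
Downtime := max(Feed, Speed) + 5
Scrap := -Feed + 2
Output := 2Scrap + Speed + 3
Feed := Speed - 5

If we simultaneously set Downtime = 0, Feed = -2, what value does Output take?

Setting Downtime = 0, Feed = -2 by intervention discards those variables' equations.
Scrap = -Feed + 2  [with Feed=-2]  = 4
Output = 2Scrap + Speed + 3  [with Scrap=4, Speed=4]  = 15

15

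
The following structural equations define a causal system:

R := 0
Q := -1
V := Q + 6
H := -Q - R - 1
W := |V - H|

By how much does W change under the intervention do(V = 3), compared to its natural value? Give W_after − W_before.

do(V=3) replaces the equation V := Q + 6 with the constant V = 3.
H = -Q - R - 1  [with Q=-1, R=0]  = 0
W = |V - H|  [with V=3, H=0]  = 3
Without intervention: V = Q + 6  [with Q=-1]  = 5; H = -Q - R - 1  [with Q=-1, R=0]  = 0; W = |V - H|  [with V=5, H=0]  = 5.
Change = 3 − 5 = -2.

-2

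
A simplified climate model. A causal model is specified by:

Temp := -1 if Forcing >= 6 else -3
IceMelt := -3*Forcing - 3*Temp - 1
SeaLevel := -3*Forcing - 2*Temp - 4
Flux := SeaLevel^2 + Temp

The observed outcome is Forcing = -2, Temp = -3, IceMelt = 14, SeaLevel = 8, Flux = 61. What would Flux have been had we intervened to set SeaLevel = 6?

Intervening sets SeaLevel = 6 and removes its equation (SeaLevel := -3*Forcing - 2*Temp - 4).
Temp = -1 if Forcing >= 6 else -3  [with Forcing=-2]  = -3
Flux = SeaLevel^2 + Temp  [with SeaLevel=6, Temp=-3]  = 33

33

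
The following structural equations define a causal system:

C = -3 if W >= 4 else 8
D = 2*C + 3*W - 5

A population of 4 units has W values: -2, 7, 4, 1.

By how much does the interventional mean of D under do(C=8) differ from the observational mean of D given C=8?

do(C=8) breaks C's dependence on W. With C=8 fixed, D across the units is 5, 32, 23, 14, mean 18.5.
Observing C=8 restricts to units where C's equation naturally yields 8: W ∈ {-2, 1}. In that subpopulation D = 5, 14, mean 9.5.
Difference = 18.5 − 9.5 = 9.

9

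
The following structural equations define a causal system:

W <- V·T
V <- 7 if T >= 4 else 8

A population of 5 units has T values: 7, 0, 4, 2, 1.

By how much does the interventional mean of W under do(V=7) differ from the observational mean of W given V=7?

Every unit gets V=7 under the intervention. W values become 49, 0, 28, 14, 7; E[W|do(V=7)] = 19.6.
Observing V=7 restricts to units where V's equation naturally yields 7: T ∈ {7, 4}. In that subpopulation W = 49, 28, mean 38.5.
Difference = 19.6 − 38.5 = -18.9.

-18.9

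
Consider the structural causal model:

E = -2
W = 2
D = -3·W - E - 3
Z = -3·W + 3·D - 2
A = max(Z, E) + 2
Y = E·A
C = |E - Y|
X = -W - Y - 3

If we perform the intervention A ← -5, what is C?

12

Under do(A=-5), the mechanism A = max(Z, E) + 2 is discarded; A is fixed at -5.
Y = E·A  [with E=-2, A=-5]  = 10
C = |E - Y|  [with E=-2, Y=10]  = 12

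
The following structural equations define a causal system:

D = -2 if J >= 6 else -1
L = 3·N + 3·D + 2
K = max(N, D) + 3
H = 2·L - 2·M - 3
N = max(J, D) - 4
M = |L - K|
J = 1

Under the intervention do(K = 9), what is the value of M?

Under do(K=9), the mechanism K = max(N, D) + 3 is discarded; K is fixed at 9.
D = -2 if J >= 6 else -1  [with J=1]  = -1
N = max(J, D) - 4  [with J=1, D=-1]  = -3
L = 3·N + 3·D + 2  [with N=-3, D=-1]  = -10
M = |L - K|  [with L=-10, K=9]  = 19

19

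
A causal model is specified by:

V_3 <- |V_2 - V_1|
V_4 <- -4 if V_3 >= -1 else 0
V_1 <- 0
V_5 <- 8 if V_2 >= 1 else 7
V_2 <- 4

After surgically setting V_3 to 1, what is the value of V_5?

do(V_3=1) replaces the equation V_3 <- |V_2 - V_1| with the constant V_3 = 1.
V_5 is not downstream of the intervention, so its value is determined by the original equations.
V_5 = 8 if V_2 >= 1 else 7  [with V_2=4]  = 8

8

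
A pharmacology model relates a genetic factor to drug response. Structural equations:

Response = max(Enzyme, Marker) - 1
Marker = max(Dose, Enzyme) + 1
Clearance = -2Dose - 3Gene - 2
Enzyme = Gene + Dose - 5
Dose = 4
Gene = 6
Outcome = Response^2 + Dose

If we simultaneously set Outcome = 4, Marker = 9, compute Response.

Under do(Outcome = 4, Marker = 9), each intervened variable's structural equation is replaced by its fixed value.
Enzyme = Gene + Dose - 5  [with Gene=6, Dose=4]  = 5
Response = max(Enzyme, Marker) - 1  [with Enzyme=5, Marker=9]  = 8

8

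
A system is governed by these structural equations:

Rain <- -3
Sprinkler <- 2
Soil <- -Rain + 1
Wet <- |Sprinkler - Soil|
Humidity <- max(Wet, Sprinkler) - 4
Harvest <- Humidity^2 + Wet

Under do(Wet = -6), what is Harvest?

Under do(Wet=-6), the mechanism Wet <- |Sprinkler - Soil| is discarded; Wet is fixed at -6.
Humidity = max(Wet, Sprinkler) - 4  [with Wet=-6, Sprinkler=2]  = -2
Harvest = Humidity^2 + Wet  [with Humidity=-2, Wet=-6]  = -2

-2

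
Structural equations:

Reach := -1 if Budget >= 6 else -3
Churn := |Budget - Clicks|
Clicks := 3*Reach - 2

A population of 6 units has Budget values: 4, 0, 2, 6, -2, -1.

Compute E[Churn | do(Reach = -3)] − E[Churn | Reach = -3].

The intervention sets Reach=-3 in all 6 units regardless of Budget. Recomputing Churn per unit gives 15, 11, 13, 17, 9, 10; average 12.5.
Conditioning on Reach=-3 selects the 5 unit(s) with Budget ∈ {4, 0, 2, -2, -1}. Their Churn values: 15, 11, 13, 9, 10. Mean = 11.6.
Difference = 12.5 − 11.6 = 0.9.

0.9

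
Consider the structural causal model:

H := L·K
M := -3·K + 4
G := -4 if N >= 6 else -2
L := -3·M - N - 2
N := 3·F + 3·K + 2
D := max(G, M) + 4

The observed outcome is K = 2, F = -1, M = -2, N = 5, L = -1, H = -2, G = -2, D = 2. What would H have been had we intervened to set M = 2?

The intervention breaks the incoming arrows to M: M := -3·K + 4 no longer applies, and M = 2.
N = 3·F + 3·K + 2  [with F=-1, K=2]  = 5
L = -3·M - N - 2  [with M=2, N=5]  = -13
H = L·K  [with L=-13, K=2]  = -26

-26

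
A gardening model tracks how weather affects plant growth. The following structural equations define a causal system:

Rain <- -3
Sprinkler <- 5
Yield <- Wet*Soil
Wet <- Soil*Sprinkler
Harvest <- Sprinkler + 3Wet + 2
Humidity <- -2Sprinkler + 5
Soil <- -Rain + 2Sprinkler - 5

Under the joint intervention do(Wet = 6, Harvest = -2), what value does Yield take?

48

The joint intervention fixes Wet = 6, Harvest = -2, removing each variable's own equation.
Soil = -Rain + 2Sprinkler - 5  [with Rain=-3, Sprinkler=5]  = 8
Yield = Wet*Soil  [with Wet=6, Soil=8]  = 48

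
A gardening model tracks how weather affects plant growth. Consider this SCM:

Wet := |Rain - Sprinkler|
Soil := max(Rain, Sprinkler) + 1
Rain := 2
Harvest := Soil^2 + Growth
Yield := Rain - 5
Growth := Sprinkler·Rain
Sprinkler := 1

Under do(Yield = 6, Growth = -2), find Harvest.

7

Setting Yield = 6, Growth = -2 by intervention discards those variables' equations.
Soil = max(Rain, Sprinkler) + 1  [with Rain=2, Sprinkler=1]  = 3
Harvest = Soil^2 + Growth  [with Soil=3, Growth=-2]  = 7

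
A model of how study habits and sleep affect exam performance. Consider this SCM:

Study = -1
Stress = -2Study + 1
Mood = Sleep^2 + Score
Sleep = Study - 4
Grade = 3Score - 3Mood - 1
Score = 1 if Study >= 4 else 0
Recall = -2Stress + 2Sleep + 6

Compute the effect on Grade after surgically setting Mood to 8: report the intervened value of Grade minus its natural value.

Under do(Mood=8), the mechanism Mood = Sleep^2 + Score is discarded; Mood is fixed at 8.
Score = 1 if Study >= 4 else 0  [with Study=-1]  = 0
Grade = 3Score - 3Mood - 1  [with Score=0, Mood=8]  = -25
Without intervention: Sleep = Study - 4  [with Study=-1]  = -5; Score = 1 if Study >= 4 else 0  [with Study=-1]  = 0; Mood = Sleep^2 + Score  [with Sleep=-5, Score=0]  = 25; Grade = 3Score - 3Mood - 1  [with Score=0, Mood=25]  = -76.
Change = -25 − (-76) = 51.

51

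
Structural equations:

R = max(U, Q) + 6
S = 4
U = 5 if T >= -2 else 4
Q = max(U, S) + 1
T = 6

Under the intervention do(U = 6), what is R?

do(U=6) replaces the equation U = 5 if T >= -2 else 4 with the constant U = 6.
Q = max(U, S) + 1  [with U=6, S=4]  = 7
R = max(U, Q) + 6  [with U=6, Q=7]  = 13

13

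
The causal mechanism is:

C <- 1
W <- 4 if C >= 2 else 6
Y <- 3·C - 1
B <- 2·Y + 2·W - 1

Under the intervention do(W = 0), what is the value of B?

3

Under do(W=0), the mechanism W <- 4 if C >= 2 else 6 is discarded; W is fixed at 0.
Y = 3·C - 1  [with C=1]  = 2
B = 2·Y + 2·W - 1  [with Y=2, W=0]  = 3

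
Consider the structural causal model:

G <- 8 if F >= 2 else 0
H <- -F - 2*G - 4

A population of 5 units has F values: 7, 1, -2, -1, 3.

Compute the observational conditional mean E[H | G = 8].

-25

E[H|G=8] averages over only the 2 units with G=8 (F = 7, 3): H = -27, -23, mean -25.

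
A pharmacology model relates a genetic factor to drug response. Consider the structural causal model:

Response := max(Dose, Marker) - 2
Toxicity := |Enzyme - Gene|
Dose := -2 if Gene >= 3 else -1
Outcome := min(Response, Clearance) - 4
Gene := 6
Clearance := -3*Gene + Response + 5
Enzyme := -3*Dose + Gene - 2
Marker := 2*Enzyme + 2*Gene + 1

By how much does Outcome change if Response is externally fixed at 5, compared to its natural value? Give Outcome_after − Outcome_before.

-26

do(Response=5) replaces the equation Response := max(Dose, Marker) - 2 with the constant Response = 5.
Clearance = -3*Gene + Response + 5  [with Gene=6, Response=5]  = -8
Outcome = min(Response, Clearance) - 4  [with Response=5, Clearance=-8]  = -12
Without intervention: Dose = -2 if Gene >= 3 else -1  [with Gene=6]  = -2; Enzyme = -3*Dose + Gene - 2  [with Dose=-2, Gene=6]  = 10; Marker = 2*Enzyme + 2*Gene + 1  [with Enzyme=10, Gene=6]  = 33; Response = max(Dose, Marker) - 2  [with Dose=-2, Marker=33]  = 31; Clearance = -3*Gene + Response + 5  [with Gene=6, Response=31]  = 18; Outcome = min(Response, Clearance) - 4  [with Response=31, Clearance=18]  = 14.
Change = -12 − 14 = -26.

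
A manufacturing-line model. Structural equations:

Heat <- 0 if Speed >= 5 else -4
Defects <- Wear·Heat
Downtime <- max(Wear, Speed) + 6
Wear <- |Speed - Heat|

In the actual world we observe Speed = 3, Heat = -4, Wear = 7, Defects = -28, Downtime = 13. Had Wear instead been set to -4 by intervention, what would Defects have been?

16

The intervention breaks the incoming arrows to Wear: Wear <- |Speed - Heat| no longer applies, and Wear = -4.
Heat = 0 if Speed >= 5 else -4  [with Speed=3]  = -4
Defects = Wear·Heat  [with Wear=-4, Heat=-4]  = 16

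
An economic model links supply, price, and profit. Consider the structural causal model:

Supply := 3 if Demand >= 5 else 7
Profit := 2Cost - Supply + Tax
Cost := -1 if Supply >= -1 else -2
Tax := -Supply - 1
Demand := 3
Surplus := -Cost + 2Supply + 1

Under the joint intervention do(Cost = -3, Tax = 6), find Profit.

-7

Setting Cost = -3, Tax = 6 by intervention discards those variables' equations.
Supply = 3 if Demand >= 5 else 7  [with Demand=3]  = 7
Profit = 2Cost - Supply + Tax  [with Cost=-3, Supply=7, Tax=6]  = -7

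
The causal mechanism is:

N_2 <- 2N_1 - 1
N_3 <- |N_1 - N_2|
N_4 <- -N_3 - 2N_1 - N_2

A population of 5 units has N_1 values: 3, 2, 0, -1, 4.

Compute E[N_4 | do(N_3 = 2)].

The intervention sets N_3=2 in all 5 units regardless of N_1. Recomputing N_4 per unit gives -13, -9, -1, 3, -17; average -7.4.

-7.4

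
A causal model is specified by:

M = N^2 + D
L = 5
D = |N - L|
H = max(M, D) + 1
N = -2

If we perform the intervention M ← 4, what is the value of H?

8

Intervening sets M = 4 and removes its equation (M = N^2 + D).
D = |N - L|  [with N=-2, L=5]  = 7
H = max(M, D) + 1  [with M=4, D=7]  = 8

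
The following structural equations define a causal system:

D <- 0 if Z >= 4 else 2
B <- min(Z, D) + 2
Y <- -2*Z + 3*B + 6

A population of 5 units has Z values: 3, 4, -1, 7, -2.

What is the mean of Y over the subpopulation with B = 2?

Observing B=2 restricts to units where B's equation naturally yields 2: Z ∈ {4, 7}. In that subpopulation Y = 4, -2, mean 1.

1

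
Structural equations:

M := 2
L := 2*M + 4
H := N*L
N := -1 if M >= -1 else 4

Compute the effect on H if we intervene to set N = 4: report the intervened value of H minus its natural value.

40

Under do(N=4), the mechanism N := -1 if M >= -1 else 4 is discarded; N is fixed at 4.
L = 2*M + 4  [with M=2]  = 8
H = N*L  [with N=4, L=8]  = 32
Without intervention: N = -1 if M >= -1 else 4  [with M=2]  = -1; L = 2*M + 4  [with M=2]  = 8; H = N*L  [with N=-1, L=8]  = -8.
Change = 32 − (-8) = 40.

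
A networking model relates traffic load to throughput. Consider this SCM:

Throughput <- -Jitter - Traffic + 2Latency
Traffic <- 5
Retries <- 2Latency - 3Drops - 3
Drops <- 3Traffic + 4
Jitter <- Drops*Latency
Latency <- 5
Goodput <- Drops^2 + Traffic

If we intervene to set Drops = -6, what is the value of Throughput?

35

The intervention breaks the incoming arrows to Drops: Drops <- 3Traffic + 4 no longer applies, and Drops = -6.
Jitter = Drops*Latency  [with Drops=-6, Latency=5]  = -30
Throughput = -Jitter - Traffic + 2Latency  [with Jitter=-30, Traffic=5, Latency=5]  = 35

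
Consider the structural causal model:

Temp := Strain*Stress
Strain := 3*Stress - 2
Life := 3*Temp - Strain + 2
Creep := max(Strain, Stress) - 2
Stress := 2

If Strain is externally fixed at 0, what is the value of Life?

2

do(Strain=0) replaces the equation Strain := 3*Stress - 2 with the constant Strain = 0.
Temp = Strain*Stress  [with Strain=0, Stress=2]  = 0
Life = 3*Temp - Strain + 2  [with Temp=0, Strain=0]  = 2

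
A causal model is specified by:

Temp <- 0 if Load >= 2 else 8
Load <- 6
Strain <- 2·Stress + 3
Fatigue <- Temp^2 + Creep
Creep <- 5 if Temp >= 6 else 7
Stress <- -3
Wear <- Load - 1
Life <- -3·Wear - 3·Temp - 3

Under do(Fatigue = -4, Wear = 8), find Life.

Under do(Fatigue = -4, Wear = 8), each intervened variable's structural equation is replaced by its fixed value.
Temp = 0 if Load >= 2 else 8  [with Load=6]  = 0
Life = -3·Wear - 3·Temp - 3  [with Wear=8, Temp=0]  = -27

-27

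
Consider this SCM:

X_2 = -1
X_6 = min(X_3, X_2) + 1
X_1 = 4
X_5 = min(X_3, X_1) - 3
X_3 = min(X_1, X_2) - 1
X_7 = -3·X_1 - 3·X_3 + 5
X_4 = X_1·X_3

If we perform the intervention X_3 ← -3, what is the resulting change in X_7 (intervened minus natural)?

3

The intervention breaks the incoming arrows to X_3: X_3 = min(X_1, X_2) - 1 no longer applies, and X_3 = -3.
X_7 = -3·X_1 - 3·X_3 + 5  [with X_1=4, X_3=-3]  = 2
Without intervention: X_3 = min(X_1, X_2) - 1  [with X_1=4, X_2=-1]  = -2; X_7 = -3·X_1 - 3·X_3 + 5  [with X_1=4, X_3=-2]  = -1.
Change = 2 − (-1) = 3.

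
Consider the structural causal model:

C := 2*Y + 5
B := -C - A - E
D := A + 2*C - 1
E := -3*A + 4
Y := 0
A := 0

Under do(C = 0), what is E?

4

The intervention breaks the incoming arrows to C: C := 2*Y + 5 no longer applies, and C = 0.
E is not downstream of the intervention, so its value is determined by the original equations.
E = -3*A + 4  [with A=0]  = 4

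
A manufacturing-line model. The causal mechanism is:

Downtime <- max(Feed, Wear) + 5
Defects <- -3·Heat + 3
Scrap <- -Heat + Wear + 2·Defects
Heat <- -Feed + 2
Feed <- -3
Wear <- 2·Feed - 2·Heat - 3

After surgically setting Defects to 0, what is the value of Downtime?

2

Under do(Defects=0), the mechanism Defects <- -3·Heat + 3 is discarded; Defects is fixed at 0.
Since Downtime is not a descendant of the intervened variable, it is unaffected.
Heat = -Feed + 2  [with Feed=-3]  = 5
Wear = 2·Feed - 2·Heat - 3  [with Feed=-3, Heat=5]  = -19
Downtime = max(Feed, Wear) + 5  [with Feed=-3, Wear=-19]  = 2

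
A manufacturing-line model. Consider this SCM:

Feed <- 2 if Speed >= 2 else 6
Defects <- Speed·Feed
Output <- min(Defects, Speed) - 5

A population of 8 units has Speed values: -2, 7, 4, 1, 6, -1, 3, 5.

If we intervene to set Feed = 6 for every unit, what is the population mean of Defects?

Under do(Feed=6), Feed's equation is replaced by Feed=6 for every unit. Per-unit Defects: -12, 42, 24, 6, 36, -6, 18, 30. Mean = 17.25.

17.25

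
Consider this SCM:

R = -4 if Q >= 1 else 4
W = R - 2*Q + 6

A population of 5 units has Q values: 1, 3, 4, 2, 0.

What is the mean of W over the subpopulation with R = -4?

-3

Observing R=-4 restricts to units where R's equation naturally yields -4: Q ∈ {1, 3, 4, 2}. In that subpopulation W = 0, -4, -6, -2, mean -3.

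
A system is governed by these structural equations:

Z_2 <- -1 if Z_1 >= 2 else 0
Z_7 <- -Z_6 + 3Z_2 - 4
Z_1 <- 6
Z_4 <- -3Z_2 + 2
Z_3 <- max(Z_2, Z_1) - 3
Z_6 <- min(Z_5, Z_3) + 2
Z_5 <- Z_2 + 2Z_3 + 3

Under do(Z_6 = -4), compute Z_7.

Intervening sets Z_6 = -4 and removes its equation (Z_6 <- min(Z_5, Z_3) + 2).
Z_2 = -1 if Z_1 >= 2 else 0  [with Z_1=6]  = -1
Z_7 = -Z_6 + 3Z_2 - 4  [with Z_6=-4, Z_2=-1]  = -3

-3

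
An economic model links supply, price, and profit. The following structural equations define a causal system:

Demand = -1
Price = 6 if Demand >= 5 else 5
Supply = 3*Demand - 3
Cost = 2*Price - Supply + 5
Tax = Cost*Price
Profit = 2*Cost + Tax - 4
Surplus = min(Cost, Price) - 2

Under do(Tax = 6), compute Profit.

44

The intervention breaks the incoming arrows to Tax: Tax = Cost*Price no longer applies, and Tax = 6.
Price = 6 if Demand >= 5 else 5  [with Demand=-1]  = 5
Supply = 3*Demand - 3  [with Demand=-1]  = -6
Cost = 2*Price - Supply + 5  [with Price=5, Supply=-6]  = 21
Profit = 2*Cost + Tax - 4  [with Cost=21, Tax=6]  = 44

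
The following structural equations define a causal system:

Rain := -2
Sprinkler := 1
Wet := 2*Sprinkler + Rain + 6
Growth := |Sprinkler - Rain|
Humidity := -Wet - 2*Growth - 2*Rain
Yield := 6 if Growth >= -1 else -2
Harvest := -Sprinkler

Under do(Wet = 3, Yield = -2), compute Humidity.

The joint intervention fixes Wet = 3, Yield = -2, removing each variable's own equation.
Growth = |Sprinkler - Rain|  [with Sprinkler=1, Rain=-2]  = 3
Humidity = -Wet - 2*Growth - 2*Rain  [with Wet=3, Growth=3, Rain=-2]  = -5

-5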